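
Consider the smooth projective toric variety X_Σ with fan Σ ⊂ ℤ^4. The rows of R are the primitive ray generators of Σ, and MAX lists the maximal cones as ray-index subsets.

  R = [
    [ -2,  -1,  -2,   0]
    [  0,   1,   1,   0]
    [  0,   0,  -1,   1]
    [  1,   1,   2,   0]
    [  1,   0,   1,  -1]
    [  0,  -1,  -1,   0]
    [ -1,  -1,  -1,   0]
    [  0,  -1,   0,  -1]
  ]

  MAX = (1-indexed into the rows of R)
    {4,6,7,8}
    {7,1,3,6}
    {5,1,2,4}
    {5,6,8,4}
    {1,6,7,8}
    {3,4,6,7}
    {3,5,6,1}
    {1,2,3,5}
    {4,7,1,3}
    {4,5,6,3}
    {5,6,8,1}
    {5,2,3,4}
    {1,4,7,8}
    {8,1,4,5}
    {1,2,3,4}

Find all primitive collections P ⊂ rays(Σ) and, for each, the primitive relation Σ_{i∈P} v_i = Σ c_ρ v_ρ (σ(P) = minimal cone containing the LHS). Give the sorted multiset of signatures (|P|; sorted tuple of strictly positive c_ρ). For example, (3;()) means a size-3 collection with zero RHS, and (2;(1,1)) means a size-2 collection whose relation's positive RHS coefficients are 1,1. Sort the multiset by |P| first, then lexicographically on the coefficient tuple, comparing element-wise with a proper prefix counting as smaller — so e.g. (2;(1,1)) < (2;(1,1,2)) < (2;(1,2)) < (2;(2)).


Δ(Σ) — 8 vertices, 7 min non-faces:

  P = {2,6}:  v_{2} + v_{6} = 0 ; sig = (2;())
  P = {3,8}:  v_{3} + v_{8} = v_{6} ; sig = (2;(1))
  P = {5,7}:  v_{5} + v_{7} = v_{8} ; sig = (2;(1))
  P = {2,7}:  v_{2} + v_{7} = v_{1} + v_{4} ; sig = (2;(1,1))
  P = {2,8}:  v_{2} + v_{8} = v_{1} + v_{4} + v_{5} ; sig = (2;(1,1,1))
  P = {1,4,6}:  v_{1} + v_{4} + v_{6} = v_{7} ; sig = (3;(1))
  P = {1,3,4,5}:  v_{1} + v_{3} + v_{4} + v_{5} = 0 ; sig = (4;())

Sorted signature multiset PRS(X):
[(2;()), (2;(1)), (2;(1)), (2;(1,1)), (2;(1,1,1)), (3;(1)), (4;())]


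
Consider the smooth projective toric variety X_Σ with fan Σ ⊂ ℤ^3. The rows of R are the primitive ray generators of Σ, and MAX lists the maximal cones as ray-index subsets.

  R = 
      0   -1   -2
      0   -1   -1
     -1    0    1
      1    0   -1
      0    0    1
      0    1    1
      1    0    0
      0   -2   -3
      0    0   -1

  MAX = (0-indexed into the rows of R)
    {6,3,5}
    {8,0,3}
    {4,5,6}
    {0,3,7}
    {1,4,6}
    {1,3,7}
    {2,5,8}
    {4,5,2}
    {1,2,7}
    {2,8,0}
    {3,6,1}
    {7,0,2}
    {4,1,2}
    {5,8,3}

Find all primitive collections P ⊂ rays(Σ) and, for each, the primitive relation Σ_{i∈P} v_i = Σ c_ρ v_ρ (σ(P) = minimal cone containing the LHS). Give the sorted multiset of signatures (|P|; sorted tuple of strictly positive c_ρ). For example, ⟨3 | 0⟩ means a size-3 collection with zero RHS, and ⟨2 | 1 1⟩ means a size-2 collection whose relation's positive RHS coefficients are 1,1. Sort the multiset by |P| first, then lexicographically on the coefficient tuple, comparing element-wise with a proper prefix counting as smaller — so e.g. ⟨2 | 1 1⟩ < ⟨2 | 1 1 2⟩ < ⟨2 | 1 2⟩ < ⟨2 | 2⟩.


15 minimal non-faces of Δ(Σ) (on 9 rays):

  P = {1,5}:  v_{1} + v_{5} = 0 — sig = ⟨2 | 0⟩
  P = {2,3}:  v_{2} + v_{3} = 0 — sig = ⟨2 | 0⟩
  P = {4,8}:  v_{4} + v_{8} = 0 — sig = ⟨2 | 0⟩
  P = {0,1}:  v_{0} + v_{1} = v_{7} — sig = ⟨2 | 1⟩
  P = {0,4}:  v_{0} + v_{4} = v_{1} — sig = ⟨2 | 1⟩
  P = {0,5}:  v_{0} + v_{5} = v_{8} — sig = ⟨2 | 1⟩
  P = {1,8}:  v_{1} + v_{8} = v_{0} — sig = ⟨2 | 1⟩
  P = {2,6}:  v_{2} + v_{6} = v_{4} — sig = ⟨2 | 1⟩
  P = {3,4}:  v_{3} + v_{4} = v_{6} — sig = ⟨2 | 1⟩
  P = {5,7}:  v_{5} + v_{7} = v_{0} — sig = ⟨2 | 1⟩
  P = {6,8}:  v_{6} + v_{8} = v_{3} — sig = ⟨2 | 1⟩
  P = {0,6}:  v_{0} + v_{6} = v_{1} + v_{3} — sig = ⟨2 | 1 1⟩
  P = {6,7}:  v_{6} + v_{7} = 2·v_{1} + v_{3} — sig = ⟨2 | 1 2⟩
  P = {4,7}:  v_{4} + v_{7} = 2·v_{1} — sig = ⟨2 | 2⟩
  P = {7,8}:  v_{7} + v_{8} = 2·v_{0} — sig = ⟨2 | 2⟩

Signatures (|P|; sorted positive RHS coefficients), sorted:
    ⟨2 | 0⟩
    ⟨2 | 0⟩
    ⟨2 | 0⟩
    ⟨2 | 1⟩
    ⟨2 | 1⟩
    ⟨2 | 1⟩
    ⟨2 | 1⟩
    ⟨2 | 1⟩
    ⟨2 | 1⟩
    ⟨2 | 1⟩
    ⟨2 | 1⟩
    ⟨2 | 1 1⟩
    ⟨2 | 1 2⟩
    ⟨2 | 2⟩
    ⟨2 | 2⟩


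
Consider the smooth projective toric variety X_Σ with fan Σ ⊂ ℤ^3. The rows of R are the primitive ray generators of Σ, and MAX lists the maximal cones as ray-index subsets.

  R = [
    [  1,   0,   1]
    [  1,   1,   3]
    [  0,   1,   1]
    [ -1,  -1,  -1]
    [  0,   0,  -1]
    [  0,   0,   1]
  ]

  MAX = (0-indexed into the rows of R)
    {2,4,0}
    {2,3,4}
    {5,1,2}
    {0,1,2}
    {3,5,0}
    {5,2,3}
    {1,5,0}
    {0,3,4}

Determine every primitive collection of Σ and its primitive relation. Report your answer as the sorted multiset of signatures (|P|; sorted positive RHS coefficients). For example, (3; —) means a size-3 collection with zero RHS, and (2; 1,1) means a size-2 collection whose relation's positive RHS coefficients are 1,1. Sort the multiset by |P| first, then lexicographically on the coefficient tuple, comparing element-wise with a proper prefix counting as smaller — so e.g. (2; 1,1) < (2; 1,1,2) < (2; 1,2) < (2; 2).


5 minimal non-faces of Δ(Σ) (on 6 rays):

  {4,5}:  v_{4} + v_{5} = 0 ; sig = (2; —)
  {1,4}:  v_{1} + v_{4} = v_{0} + v_{2} ; sig = (2; 1,1)
  {1,3}:  v_{1} + v_{3} = 2·v_{5} ; sig = (2; 2)
  {0,2,3}:  v_{0} + v_{2} + v_{3} = v_{5} ; sig = (3; 1)
  {0,2,5}:  v_{0} + v_{2} + v_{5} = v_{1} ; sig = (3; 1)

Sorted signature multiset PRS(X):
    |P|=2: 3 collections, coeffs (), (1,1), (2)
    |P|=3: 2 collections, coeffs (1), (1)


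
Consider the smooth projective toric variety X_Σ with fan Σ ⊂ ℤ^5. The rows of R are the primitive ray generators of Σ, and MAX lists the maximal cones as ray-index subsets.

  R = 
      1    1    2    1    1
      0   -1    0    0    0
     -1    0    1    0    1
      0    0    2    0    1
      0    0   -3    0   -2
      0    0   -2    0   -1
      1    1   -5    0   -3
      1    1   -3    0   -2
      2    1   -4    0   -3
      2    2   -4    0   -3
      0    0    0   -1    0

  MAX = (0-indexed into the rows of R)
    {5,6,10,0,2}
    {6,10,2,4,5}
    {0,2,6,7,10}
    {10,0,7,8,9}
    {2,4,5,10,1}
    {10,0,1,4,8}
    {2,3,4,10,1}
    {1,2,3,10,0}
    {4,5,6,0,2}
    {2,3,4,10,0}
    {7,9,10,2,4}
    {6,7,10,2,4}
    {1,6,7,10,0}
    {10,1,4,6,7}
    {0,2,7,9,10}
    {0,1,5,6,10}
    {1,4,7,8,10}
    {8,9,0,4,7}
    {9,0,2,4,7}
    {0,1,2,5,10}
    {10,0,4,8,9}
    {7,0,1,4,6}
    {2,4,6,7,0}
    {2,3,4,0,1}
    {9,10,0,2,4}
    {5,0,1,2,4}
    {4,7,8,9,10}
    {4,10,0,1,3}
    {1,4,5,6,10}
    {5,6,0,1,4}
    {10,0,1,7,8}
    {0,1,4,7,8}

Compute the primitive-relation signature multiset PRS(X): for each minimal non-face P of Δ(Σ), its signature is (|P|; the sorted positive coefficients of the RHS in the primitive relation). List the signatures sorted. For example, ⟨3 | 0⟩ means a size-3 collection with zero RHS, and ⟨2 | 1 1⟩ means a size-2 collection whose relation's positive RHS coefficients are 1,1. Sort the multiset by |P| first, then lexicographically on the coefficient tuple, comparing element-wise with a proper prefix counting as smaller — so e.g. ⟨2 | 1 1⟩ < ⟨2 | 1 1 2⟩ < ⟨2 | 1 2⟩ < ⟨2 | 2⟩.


Primitive collections (18):

  • {3,5}:  v_{3} + v_{5} = 0  ⇒ sig = ⟨2 | 0⟩
  • {1,9}:  v_{1} + v_{9} = v_{8}  ⇒ sig = ⟨2 | 1⟩
  • {2,8}:  v_{2} + v_{8} = v_{7}  ⇒ sig = ⟨2 | 1⟩
  • {3,6}:  v_{3} + v_{6} = v_{7}  ⇒ sig = ⟨2 | 1⟩
  • {5,7}:  v_{5} + v_{7} = v_{6}  ⇒ sig = ⟨2 | 1⟩
  • {3,7}:  v_{3} + v_{7} = v_{0} + v_{4} + v_{10}  ⇒ sig = ⟨2 | 1 1 1⟩
  • {5,8}:  v_{5} + v_{8} = v_{1} + 2·v_{7}  ⇒ sig = ⟨2 | 1 2⟩
  • {3,8}:  v_{3} + v_{8} = 2·v_{0} + v_{1} + 2·v_{4} + 2·v_{10}  ⇒ sig = ⟨2 | 1 2 2 2⟩
  • {6,8}:  v_{6} + v_{8} = v_{1} + 3·v_{7}  ⇒ sig = ⟨2 | 1 3⟩
  • {5,9}:  v_{5} + v_{9} = 2·v_{7}  ⇒ sig = ⟨2 | 2⟩
  • {3,9}:  v_{3} + v_{9} = 2·v_{0} + 2·v_{4} + 2·v_{10}  ⇒ sig = ⟨2 | 2 2 2⟩
  • {6,9}:  v_{6} + v_{9} = 3·v_{7}  ⇒ sig = ⟨2 | 3⟩
  • {1,2,7}:  v_{1} + v_{2} + v_{7} = v_{5}  ⇒ sig = ⟨3 | 1⟩
  • {1,2,6}:  v_{1} + v_{2} + v_{6} = 2·v_{5}  ⇒ sig = ⟨3 | 2⟩
  • {0,4,5,10}:  v_{0} + v_{4} + v_{5} + v_{10} = v_{7}  ⇒ sig = ⟨4 | 1⟩
  • {0,4,7,10}:  v_{0} + v_{4} + v_{7} + v_{10} = v_{9}  ⇒ sig = ⟨4 | 1⟩
  • {0,4,6,10}:  v_{0} + v_{4} + v_{6} + v_{10} = 2·v_{7}  ⇒ sig = ⟨4 | 2⟩
  • {0,1,2,4,10}:  v_{0} + v_{1} + v_{2} + v_{4} + v_{10} = 0  ⇒ sig = ⟨5 | 0⟩

Hence PRS(X_Σ) =
{ ⟨2 | 0⟩,  ⟨2 | 1⟩ ×4,  ⟨2 | 1 1 1⟩,  ⟨2 | 1 2⟩,  ⟨2 | 1 2 2 2⟩,  ⟨2 | 1 3⟩,  ⟨2 | 2⟩,  ⟨2 | 2 2 2⟩,  ⟨2 | 3⟩,  ⟨3 | 1⟩,  ⟨3 | 2⟩,  ⟨4 | 1⟩ ×2,  ⟨4 | 2⟩,  ⟨5 | 0⟩ }


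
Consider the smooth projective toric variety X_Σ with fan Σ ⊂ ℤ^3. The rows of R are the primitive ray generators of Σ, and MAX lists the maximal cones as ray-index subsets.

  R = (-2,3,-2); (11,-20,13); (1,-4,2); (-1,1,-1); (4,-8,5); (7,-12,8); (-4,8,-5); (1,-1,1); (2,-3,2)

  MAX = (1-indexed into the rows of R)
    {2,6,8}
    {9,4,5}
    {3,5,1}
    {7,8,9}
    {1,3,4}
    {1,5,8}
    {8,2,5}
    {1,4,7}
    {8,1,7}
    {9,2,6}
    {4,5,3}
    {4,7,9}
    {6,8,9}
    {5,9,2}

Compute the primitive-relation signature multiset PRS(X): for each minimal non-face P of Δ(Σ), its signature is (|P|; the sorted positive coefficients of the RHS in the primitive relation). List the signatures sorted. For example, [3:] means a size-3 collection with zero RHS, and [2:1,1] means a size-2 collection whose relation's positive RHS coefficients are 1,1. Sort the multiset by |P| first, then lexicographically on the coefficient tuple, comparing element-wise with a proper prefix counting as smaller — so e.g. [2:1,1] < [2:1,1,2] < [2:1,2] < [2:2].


Σ has 18 primitive collections:

  P={1,9}:  v_{1} + v_{9} = 0  →  sig = [2:]
  P={4,8}:  v_{4} + v_{8} = 0  →  sig = [2:]
  P={5,7}:  v_{5} + v_{7} = 0  →  sig = [2:]
  P={2,7}:  v_{2} + v_{7} = v_{6}  →  sig = [2:1]
  P={5,6}:  v_{5} + v_{6} = v_{2}  →  sig = [2:1]
  P={1,6}:  v_{1} + v_{6} = v_{5} + v_{8}  →  sig = [2:1,1]
  P={3,7}:  v_{3} + v_{7} = v_{1} + v_{4}  →  sig = [2:1,1]
  P={3,8}:  v_{3} + v_{8} = v_{1} + v_{5}  →  sig = [2:1,1]
  P={3,9}:  v_{3} + v_{9} = v_{4} + v_{5}  →  sig = [2:1,1]
  P={4,6}:  v_{4} + v_{6} = v_{5} + v_{9}  →  sig = [2:1,1]
  P={6,7}:  v_{6} + v_{7} = v_{8} + v_{9}  →  sig = [2:1,1]
  P={1,2}:  v_{1} + v_{2} = 2·v_{5} + v_{8}  →  sig = [2:1,2]
  P={2,4}:  v_{2} + v_{4} = 2·v_{5} + v_{9}  →  sig = [2:1,2]
  P={3,6}:  v_{3} + v_{6} = 2·v_{5}  →  sig = [2:2]
  P={2,3}:  v_{2} + v_{3} = 3·v_{5}  →  sig = [2:3]
  P={1,4,5}:  v_{1} + v_{4} + v_{5} = v_{3}  →  sig = [3:1]
  P={5,8,9}:  v_{5} + v_{8} + v_{9} = v_{6}  →  sig = [3:1]
  P={2,8,9}:  v_{2} + v_{8} + v_{9} = 2·v_{6}  →  sig = [3:2]

Hence PRS(X_Σ) =
    [2:]
    [2:]
    [2:]
    [2:1]
    [2:1]
    [2:1,1]
    [2:1,1]
    [2:1,1]
    [2:1,1]
    [2:1,1]
    [2:1,1]
    [2:1,2]
    [2:1,2]
    [2:2]
    [2:3]
    [3:1]
    [3:1]
    [3:2]


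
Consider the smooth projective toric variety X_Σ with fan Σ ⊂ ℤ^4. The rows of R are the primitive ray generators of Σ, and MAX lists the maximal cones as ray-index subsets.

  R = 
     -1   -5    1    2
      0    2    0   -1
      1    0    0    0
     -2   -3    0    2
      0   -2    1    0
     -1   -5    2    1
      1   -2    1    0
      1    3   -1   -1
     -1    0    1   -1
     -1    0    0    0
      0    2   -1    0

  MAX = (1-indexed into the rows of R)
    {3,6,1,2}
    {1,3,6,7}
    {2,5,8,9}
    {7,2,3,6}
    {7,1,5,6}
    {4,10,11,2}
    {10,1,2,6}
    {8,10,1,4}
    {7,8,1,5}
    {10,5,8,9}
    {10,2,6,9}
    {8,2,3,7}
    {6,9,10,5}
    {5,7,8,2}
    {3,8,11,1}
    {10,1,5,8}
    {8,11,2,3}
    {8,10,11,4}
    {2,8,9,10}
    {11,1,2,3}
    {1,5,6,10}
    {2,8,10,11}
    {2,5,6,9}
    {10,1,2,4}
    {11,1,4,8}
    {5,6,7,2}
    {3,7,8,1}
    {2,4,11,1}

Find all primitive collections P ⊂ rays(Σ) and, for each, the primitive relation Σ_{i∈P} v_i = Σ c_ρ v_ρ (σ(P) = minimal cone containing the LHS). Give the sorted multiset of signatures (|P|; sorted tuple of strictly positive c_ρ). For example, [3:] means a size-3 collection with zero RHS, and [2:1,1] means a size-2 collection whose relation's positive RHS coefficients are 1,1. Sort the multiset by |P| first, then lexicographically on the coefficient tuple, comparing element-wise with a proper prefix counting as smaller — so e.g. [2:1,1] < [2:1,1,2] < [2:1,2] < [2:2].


22 minimal non-faces of Δ(Σ) (on 11 rays):

  {3,10}:  v_{3} + v_{10} = 0  ⟹  sig = [2:]
  {5,11}:  v_{5} + v_{11} = 0  ⟹  sig = [2:]
  {3,5}:  v_{3} + v_{5} = v_{7}  ⟹  sig = [2:1]
  {4,7}:  v_{4} + v_{7} = v_{1}  ⟹  sig = [2:1]
  {6,8}:  v_{6} + v_{8} = v_{5}  ⟹  sig = [2:1]
  {7,10}:  v_{7} + v_{10} = v_{5}  ⟹  sig = [2:1]
  {7,11}:  v_{7} + v_{11} = v_{3}  ⟹  sig = [2:1]
  {1,9}:  v_{1} + v_{9} = v_{6} + v_{10}  ⟹  sig = [2:1,1]
  {3,4}:  v_{3} + v_{4} = v_{1} + v_{11}  ⟹  sig = [2:1,1]
  {3,9}:  v_{3} + v_{9} = v_{2} + v_{5}  ⟹  sig = [2:1,1]
  {4,5}:  v_{4} + v_{5} = v_{1} + v_{10}  ⟹  sig = [2:1,1]
  {6,11}:  v_{6} + v_{11} = v_{1} + v_{2}  ⟹  sig = [2:1,1]
  {9,11}:  v_{9} + v_{11} = v_{2} + v_{10}  ⟹  sig = [2:1,1]
  {4,6}:  v_{4} + v_{6} = 2·v_{1} + v_{2} + v_{10}  ⟹  sig = [2:1,1,2]
  {4,9}:  v_{4} + v_{9} = v_{1} + v_{2} + 2·v_{10}  ⟹  sig = [2:1,1,2]
  {7,9}:  v_{7} + v_{9} = v_{2} + 2·v_{5}  ⟹  sig = [2:1,2]
  {1,2,8}:  v_{1} + v_{2} + v_{8} = 0  ⟹  sig = [3:]
  {1,2,5}:  v_{1} + v_{2} + v_{5} = v_{6}  ⟹  sig = [3:1]
  {1,10,11}:  v_{1} + v_{10} + v_{11} = v_{4}  ⟹  sig = [3:1]
  {2,5,10}:  v_{2} + v_{5} + v_{10} = v_{9}  ⟹  sig = [3:1]
  {1,2,7}:  v_{1} + v_{2} + v_{7} = v_{3} + v_{6}  ⟹  sig = [3:1,1]
  {2,4,8}:  v_{2} + v_{4} + v_{8} = v_{10} + v_{11}  ⟹  sig = [3:1,1]

so the primitive-relation signature multiset is
[[2:], [2:], [2:1], [2:1], [2:1], [2:1], [2:1], [2:1,1], [2:1,1], [2:1,1], [2:1,1], [2:1,1], [2:1,1], [2:1,1,2], [2:1,1,2], [2:1,2], [3:], [3:1], [3:1], [3:1], [3:1,1], [3:1,1]]


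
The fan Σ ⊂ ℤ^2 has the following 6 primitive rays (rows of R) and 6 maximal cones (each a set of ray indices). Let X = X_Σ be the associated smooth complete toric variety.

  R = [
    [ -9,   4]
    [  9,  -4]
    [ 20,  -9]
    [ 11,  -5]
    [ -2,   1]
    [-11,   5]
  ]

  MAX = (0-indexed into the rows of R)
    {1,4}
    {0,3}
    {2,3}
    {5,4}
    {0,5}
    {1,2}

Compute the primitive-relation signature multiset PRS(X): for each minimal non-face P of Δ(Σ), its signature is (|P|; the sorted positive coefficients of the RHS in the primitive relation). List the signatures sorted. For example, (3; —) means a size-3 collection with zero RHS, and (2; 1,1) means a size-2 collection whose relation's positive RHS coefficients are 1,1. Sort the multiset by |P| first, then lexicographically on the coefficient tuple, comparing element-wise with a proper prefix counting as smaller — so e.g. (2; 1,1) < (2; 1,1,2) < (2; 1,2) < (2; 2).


Σ has 9 primitive collections:

  P={0,1}:  v_{0} + v_{1} = 0  →  sig = (2; —)
  P={3,5}:  v_{3} + v_{5} = 0  →  sig = (2; —)
  P={0,2}:  v_{0} + v_{2} = v_{3}  →  sig = (2; 1)
  P={0,4}:  v_{0} + v_{4} = v_{5}  →  sig = (2; 1)
  P={1,3}:  v_{1} + v_{3} = v_{2}  →  sig = (2; 1)
  P={1,5}:  v_{1} + v_{5} = v_{4}  →  sig = (2; 1)
  P={2,5}:  v_{2} + v_{5} = v_{1}  →  sig = (2; 1)
  P={3,4}:  v_{3} + v_{4} = v_{1}  →  sig = (2; 1)
  P={2,4}:  v_{2} + v_{4} = 2·v_{1}  →  sig = (2; 2)

Sorted signature multiset PRS(X):
[(2; —), (2; —), (2; 1), (2; 1), (2; 1), (2; 1), (2; 1), (2; 1), (2; 2)]


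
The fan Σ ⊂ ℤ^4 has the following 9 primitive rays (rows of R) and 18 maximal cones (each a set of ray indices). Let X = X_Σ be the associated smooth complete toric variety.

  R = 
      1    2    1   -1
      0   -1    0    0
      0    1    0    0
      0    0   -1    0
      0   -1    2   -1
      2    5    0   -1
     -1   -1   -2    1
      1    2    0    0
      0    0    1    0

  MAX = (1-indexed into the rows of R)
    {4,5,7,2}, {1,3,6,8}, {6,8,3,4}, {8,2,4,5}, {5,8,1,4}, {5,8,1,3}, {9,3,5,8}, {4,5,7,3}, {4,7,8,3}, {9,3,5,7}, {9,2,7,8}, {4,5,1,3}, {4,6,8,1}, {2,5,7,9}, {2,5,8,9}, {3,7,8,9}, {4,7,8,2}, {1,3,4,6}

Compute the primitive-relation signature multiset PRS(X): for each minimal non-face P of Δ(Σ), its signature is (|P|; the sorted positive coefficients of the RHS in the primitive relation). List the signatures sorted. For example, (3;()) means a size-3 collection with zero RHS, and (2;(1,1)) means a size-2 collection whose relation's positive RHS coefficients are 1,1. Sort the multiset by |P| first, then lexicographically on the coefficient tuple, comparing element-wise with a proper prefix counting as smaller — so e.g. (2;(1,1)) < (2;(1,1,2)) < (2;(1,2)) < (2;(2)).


|primitive collections| = 12. Relations:

  P = {2,3}:  v_{2} + v_{3} = 0  ⇒ sig = (2;())
  P = {4,9}:  v_{4} + v_{9} = 0  ⇒ sig = (2;())
  P = {1,7}:  v_{1} + v_{7} = v_{3} + v_{4}  ⇒ sig = (2;(1,1))
  P = {1,2}:  v_{1} + v_{2} = v_{4} + v_{5} + v_{8}  ⇒ sig = (2;(1,1,1))
  P = {1,9}:  v_{1} + v_{9} = v_{3} + v_{5} + v_{8}  ⇒ sig = (2;(1,1,1))
  P = {2,6}:  v_{2} + v_{6} = v_{1} + v_{4} + v_{8}  ⇒ sig = (2;(1,1,1))
  P = {6,9}:  v_{6} + v_{9} = v_{1} + v_{3} + v_{8}  ⇒ sig = (2;(1,1,1))
  P = {6,7}:  v_{6} + v_{7} = 2·v_{3} + 2·v_{4} + v_{8}  ⇒ sig = (2;(1,2,2))
  P = {5,6}:  v_{5} + v_{6} = 2·v_{1}  ⇒ sig = (2;(2))
  P = {5,7,8}:  v_{5} + v_{7} + v_{8} = 0  ⇒ sig = (3;())
  P = {1,3,4,8}:  v_{1} + v_{3} + v_{4} + v_{8} = v_{6}  ⇒ sig = (4;(1))
  P = {3,4,5,8}:  v_{3} + v_{4} + v_{5} + v_{8} = v_{1}  ⇒ sig = (4;(1))

Hence PRS(X_Σ) =
    (2;())
    (2;())
    (2;(1,1))
    (2;(1,1,1))
    (2;(1,1,1))
    (2;(1,1,1))
    (2;(1,1,1))
    (2;(1,2,2))
    (2;(2))
    (3;())
    (4;(1))
    (4;(1))


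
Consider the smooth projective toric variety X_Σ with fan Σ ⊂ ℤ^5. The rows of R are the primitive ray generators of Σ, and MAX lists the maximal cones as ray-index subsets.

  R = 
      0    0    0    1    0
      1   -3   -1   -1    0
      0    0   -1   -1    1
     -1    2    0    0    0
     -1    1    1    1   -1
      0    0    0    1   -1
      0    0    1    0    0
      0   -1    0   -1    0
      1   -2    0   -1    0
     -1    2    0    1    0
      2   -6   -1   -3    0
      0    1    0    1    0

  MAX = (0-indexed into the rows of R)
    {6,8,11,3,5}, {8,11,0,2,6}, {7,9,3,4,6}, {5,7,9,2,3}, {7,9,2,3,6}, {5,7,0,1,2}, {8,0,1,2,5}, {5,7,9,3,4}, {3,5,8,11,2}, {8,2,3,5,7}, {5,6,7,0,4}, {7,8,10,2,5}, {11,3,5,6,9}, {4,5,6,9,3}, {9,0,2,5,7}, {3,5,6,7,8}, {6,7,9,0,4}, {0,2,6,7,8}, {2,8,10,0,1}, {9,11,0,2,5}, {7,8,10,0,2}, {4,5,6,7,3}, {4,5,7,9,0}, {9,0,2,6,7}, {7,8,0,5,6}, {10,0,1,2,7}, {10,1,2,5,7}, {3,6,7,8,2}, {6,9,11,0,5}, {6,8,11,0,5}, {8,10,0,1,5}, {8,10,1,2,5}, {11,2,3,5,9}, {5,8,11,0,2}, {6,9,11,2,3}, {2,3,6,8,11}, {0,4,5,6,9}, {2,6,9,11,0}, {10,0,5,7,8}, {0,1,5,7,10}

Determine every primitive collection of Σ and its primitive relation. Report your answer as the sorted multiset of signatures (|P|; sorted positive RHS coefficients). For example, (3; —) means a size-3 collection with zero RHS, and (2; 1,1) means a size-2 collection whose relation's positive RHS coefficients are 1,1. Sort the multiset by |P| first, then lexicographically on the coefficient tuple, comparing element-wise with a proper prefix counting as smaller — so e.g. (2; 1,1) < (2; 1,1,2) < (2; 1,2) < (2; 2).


Minimal non-faces — 21 found among 12 rays, 40 max cones:

  P={7,11}:  v_{7} + v_{11} = 0 ; sig = (2; —)
  P={8,9}:  v_{8} + v_{9} = 0 ; sig = (2; —)
  P={0,3}:  v_{0} + v_{3} = v_{9} ; sig = (2; 1)
  P={2,4}:  v_{2} + v_{4} = v_{7} + v_{9} ; sig = (2; 1,1)
  P={9,10}:  v_{9} + v_{10} = v_{1} + v_{7} ; sig = (2; 1,1)
  P={10,11}:  v_{10} + v_{11} = v_{1} + v_{8} ; sig = (2; 1,1)
  P={1,3}:  v_{1} + v_{3} = v_{2} + v_{5} + v_{7} ; sig = (2; 1,1,1)
  P={1,6}:  v_{1} + v_{6} = v_{0} + v_{7} + v_{8} ; sig = (2; 1,1,1)
  P={4,8}:  v_{4} + v_{8} = v_{5} + v_{6} + v_{7} ; sig = (2; 1,1,1)
  P={4,11}:  v_{4} + v_{11} = v_{5} + v_{6} + v_{9} ; sig = (2; 1,1,1)
  P={1,9}:  v_{1} + v_{9} = v_{0} + v_{2} + v_{5} + v_{7} ; sig = (2; 1,1,1,1)
  P={1,11}:  v_{1} + v_{11} = v_{0} + v_{2} + v_{5} + v_{8} ; sig = (2; 1,1,1,1)
  P={3,10}:  v_{3} + v_{10} = v_{2} + v_{5} + 2·v_{7} + v_{8} ; sig = (2; 1,1,1,2)
  P={4,10}:  v_{4} + v_{10} = v_{0} + v_{5} + 3·v_{7} + v_{8} ; sig = (2; 1,1,1,3)
  P={1,4}:  v_{1} + v_{4} = v_{0} + v_{5} + 2·v_{7} ; sig = (2; 1,1,2)
  P={6,10}:  v_{6} + v_{10} = v_{0} + 2·v_{7} + 2·v_{8} ; sig = (2; 1,2,2)
  P={2,5,6}:  v_{2} + v_{5} + v_{6} = 0 ; sig = (3; —)
  P={1,7,8}:  v_{1} + v_{7} + v_{8} = v_{10} ; sig = (3; 1)
  P={5,6,7,9}:  v_{5} + v_{6} + v_{7} + v_{9} = v_{4} ; sig = (4; 1)
  P={0,2,5,10}:  v_{0} + v_{2} + v_{5} + v_{10} = 2·v_{1} ; sig = (4; 2)
  P={0,2,5,7,8}:  v_{0} + v_{2} + v_{5} + v_{7} + v_{8} = v_{1} ; sig = (5; 1)

Signatures (|P|; sorted positive RHS coefficients), sorted:
    |P|=2: 16 collections, coeffs (), (), (1), (1,1), (1,1), (1,1), (1,1,1), (1,1,1), (1,1,1), (1,1,1), (1,1,1,1), (1,1,1,1), (1,1,1,2), (1,1,1,3), (1,1,2), (1,2,2)
    |P|=3: 2 collections, coeffs (), (1)
    |P|=4: 2 collections, coeffs (1), (2)
    |P|=5: 1 collection, coeffs (1)


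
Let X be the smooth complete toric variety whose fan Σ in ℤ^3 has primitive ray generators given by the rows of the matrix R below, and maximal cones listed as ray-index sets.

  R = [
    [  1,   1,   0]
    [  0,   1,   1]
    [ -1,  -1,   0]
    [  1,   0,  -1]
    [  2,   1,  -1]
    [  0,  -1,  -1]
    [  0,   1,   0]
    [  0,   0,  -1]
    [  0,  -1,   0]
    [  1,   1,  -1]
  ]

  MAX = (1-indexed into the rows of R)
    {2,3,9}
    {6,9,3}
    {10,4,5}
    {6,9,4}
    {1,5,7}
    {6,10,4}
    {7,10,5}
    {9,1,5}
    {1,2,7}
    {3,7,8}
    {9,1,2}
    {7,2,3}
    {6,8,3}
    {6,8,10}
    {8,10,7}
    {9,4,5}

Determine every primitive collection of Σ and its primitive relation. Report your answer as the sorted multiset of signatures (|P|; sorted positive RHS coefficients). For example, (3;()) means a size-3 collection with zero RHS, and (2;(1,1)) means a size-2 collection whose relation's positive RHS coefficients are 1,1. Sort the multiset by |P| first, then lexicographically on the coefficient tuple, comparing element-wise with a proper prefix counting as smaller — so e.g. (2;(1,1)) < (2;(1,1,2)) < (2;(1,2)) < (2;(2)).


21 minimal non-faces of Δ(Σ) (on 10 rays):

  P={1,3}:  v_{1} + v_{3} = 0  ⟹  sig = (2;())
  P={2,6}:  v_{2} + v_{6} = 0  ⟹  sig = (2;())
  P={7,9}:  v_{7} + v_{9} = 0  ⟹  sig = (2;())
  P={1,4}:  v_{1} + v_{4} = v_{5}  ⟹  sig = (2;(1))
  P={1,6}:  v_{1} + v_{6} = v_{4}  ⟹  sig = (2;(1))
  P={1,8}:  v_{1} + v_{8} = v_{10}  ⟹  sig = (2;(1))
  P={2,4}:  v_{2} + v_{4} = v_{1}  ⟹  sig = (2;(1))
  P={2,8}:  v_{2} + v_{8} = v_{7}  ⟹  sig = (2;(1))
  P={3,4}:  v_{3} + v_{4} = v_{6}  ⟹  sig = (2;(1))
  P={3,5}:  v_{3} + v_{5} = v_{4}  ⟹  sig = (2;(1))
  P={3,10}:  v_{3} + v_{10} = v_{8}  ⟹  sig = (2;(1))
  P={4,7}:  v_{4} + v_{7} = v_{10}  ⟹  sig = (2;(1))
  P={6,7}:  v_{6} + v_{7} = v_{8}  ⟹  sig = (2;(1))
  P={8,9}:  v_{8} + v_{9} = v_{6}  ⟹  sig = (2;(1))
  P={9,10}:  v_{9} + v_{10} = v_{4}  ⟹  sig = (2;(1))
  P={1,10}:  v_{1} + v_{10} = v_{5} + v_{7}  ⟹  sig = (2;(1,1))
  P={2,10}:  v_{2} + v_{10} = v_{1} + v_{7}  ⟹  sig = (2;(1,1))
  P={4,8}:  v_{4} + v_{8} = v_{6} + v_{10}  ⟹  sig = (2;(1,1))
  P={5,8}:  v_{5} + v_{8} = v_{4} + v_{10}  ⟹  sig = (2;(1,1))
  P={2,5}:  v_{2} + v_{5} = 2·v_{1}  ⟹  sig = (2;(2))
  P={5,6}:  v_{5} + v_{6} = 2·v_{4}  ⟹  sig = (2;(2))

Signatures (|P|; sorted positive RHS coefficients), sorted:
[(2;()), (2;()), (2;()), (2;(1)), (2;(1)), (2;(1)), (2;(1)), (2;(1)), (2;(1)), (2;(1)), (2;(1)), (2;(1)), (2;(1)), (2;(1)), (2;(1)), (2;(1,1)), (2;(1,1)), (2;(1,1)), (2;(1,1)), (2;(2)), (2;(2))]


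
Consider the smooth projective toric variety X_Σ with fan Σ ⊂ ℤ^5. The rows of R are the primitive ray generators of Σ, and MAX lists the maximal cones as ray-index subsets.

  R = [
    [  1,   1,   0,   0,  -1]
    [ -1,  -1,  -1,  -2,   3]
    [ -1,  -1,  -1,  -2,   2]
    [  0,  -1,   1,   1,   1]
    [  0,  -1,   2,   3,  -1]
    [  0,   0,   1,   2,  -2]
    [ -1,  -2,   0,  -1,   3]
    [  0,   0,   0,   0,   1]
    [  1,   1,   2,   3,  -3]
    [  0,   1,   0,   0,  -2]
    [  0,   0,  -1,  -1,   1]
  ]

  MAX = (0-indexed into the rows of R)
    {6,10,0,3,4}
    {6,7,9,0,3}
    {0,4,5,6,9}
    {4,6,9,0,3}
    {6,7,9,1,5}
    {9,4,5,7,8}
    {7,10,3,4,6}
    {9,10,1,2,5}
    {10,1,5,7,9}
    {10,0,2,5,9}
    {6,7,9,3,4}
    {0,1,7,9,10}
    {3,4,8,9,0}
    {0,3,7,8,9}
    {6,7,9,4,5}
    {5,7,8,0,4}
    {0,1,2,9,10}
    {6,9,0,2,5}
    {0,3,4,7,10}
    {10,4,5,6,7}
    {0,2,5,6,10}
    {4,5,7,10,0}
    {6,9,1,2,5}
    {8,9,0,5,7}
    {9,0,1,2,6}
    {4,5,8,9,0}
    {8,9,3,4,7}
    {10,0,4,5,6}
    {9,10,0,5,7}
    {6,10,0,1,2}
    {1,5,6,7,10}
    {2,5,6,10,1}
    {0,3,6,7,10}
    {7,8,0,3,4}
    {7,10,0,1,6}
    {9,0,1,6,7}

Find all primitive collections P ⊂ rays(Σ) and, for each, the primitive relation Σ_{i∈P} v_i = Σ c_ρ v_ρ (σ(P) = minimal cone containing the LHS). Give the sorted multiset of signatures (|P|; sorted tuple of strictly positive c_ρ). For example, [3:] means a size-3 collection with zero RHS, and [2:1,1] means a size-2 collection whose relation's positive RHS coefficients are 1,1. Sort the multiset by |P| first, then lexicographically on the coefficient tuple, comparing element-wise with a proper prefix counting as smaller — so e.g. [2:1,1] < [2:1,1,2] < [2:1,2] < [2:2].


Δ(Σ) — 11 vertices, 17 min non-faces:

  {2,3}:  v_{2} + v_{3} = v_{6}  so sig = [2:1]
  {2,7}:  v_{2} + v_{7} = v_{1}  so sig = [2:1]
  {3,5}:  v_{3} + v_{5} = v_{4}  so sig = [2:1]
  {1,3}:  v_{1} + v_{3} = v_{6} + v_{7}  so sig = [2:1,1]
  {2,4}:  v_{2} + v_{4} = v_{5} + v_{6}  so sig = [2:1,1]
  {2,8}:  v_{2} + v_{8} = v_{3} + v_{9}  so sig = [2:1,1]
  {1,4}:  v_{1} + v_{4} = v_{5} + v_{6} + v_{7}  so sig = [2:1,1,1]
  {1,8}:  v_{1} + v_{8} = v_{3} + v_{7} + v_{9}  so sig = [2:1,1,1]
  {8,10}:  v_{8} + v_{10} = v_{0} + v_{5} + v_{7}  so sig = [2:1,1,1]
  {6,8}:  v_{6} + v_{8} = 2·v_{3} + v_{9}  so sig = [2:1,2]
  {0,1,5}:  v_{0} + v_{1} + v_{5} = 0  so sig = [3:]
  {3,9,10}:  v_{3} + v_{9} + v_{10} = 0  so sig = [3:]
  {4,9,10}:  v_{4} + v_{9} + v_{10} = v_{5}  so sig = [3:1]
  {6,9,10}:  v_{6} + v_{9} + v_{10} = v_{2}  so sig = [3:1]
  {0,4,7,9}:  v_{0} + v_{4} + v_{7} + v_{9} = v_{8}  so sig = [4:1]
  {0,5,6,7}:  v_{0} + v_{5} + v_{6} + v_{7} = v_{3}  so sig = [4:1]
  {0,4,6,7}:  v_{0} + v_{4} + v_{6} + v_{7} = 2·v_{3}  so sig = [4:2]

Signatures (|P|; sorted positive RHS coefficients), sorted:
    |P|=2: 10 collections, coeffs (1), (1), (1), (1,1), (1,1), (1,1), (1,1,1), (1,1,1), (1,1,1), (1,2)
    |P|=3: 4 collections, coeffs (), (), (1), (1)
    |P|=4: 3 collections, coeffs (1), (1), (2)


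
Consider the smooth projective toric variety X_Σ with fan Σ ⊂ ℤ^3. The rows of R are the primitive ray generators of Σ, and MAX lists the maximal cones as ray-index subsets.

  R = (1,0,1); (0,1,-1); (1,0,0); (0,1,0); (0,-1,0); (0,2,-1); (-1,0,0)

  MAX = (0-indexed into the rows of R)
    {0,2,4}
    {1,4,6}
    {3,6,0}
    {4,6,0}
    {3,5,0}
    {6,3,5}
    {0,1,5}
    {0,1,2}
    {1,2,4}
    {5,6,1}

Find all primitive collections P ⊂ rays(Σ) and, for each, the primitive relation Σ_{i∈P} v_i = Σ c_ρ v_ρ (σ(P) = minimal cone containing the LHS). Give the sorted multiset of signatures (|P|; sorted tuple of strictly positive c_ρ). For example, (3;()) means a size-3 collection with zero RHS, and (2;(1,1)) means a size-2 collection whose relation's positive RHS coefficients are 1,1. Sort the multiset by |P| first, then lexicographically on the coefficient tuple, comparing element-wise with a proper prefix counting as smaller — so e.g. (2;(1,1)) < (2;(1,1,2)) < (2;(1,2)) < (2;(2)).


9 minimal non-faces of Δ(Σ) (on 7 rays):

  P = {2,6}:  v_{2} + v_{6} = 0  so sig = (2;())
  P = {3,4}:  v_{3} + v_{4} = 0  so sig = (2;())
  P = {1,3}:  v_{1} + v_{3} = v_{5}  so sig = (2;(1))
  P = {4,5}:  v_{4} + v_{5} = v_{1}  so sig = (2;(1))
  P = {2,3}:  v_{2} + v_{3} = v_{0} + v_{1}  so sig = (2;(1,1))
  P = {2,5}:  v_{2} + v_{5} = v_{0} + 2·v_{1}  so sig = (2;(1,2))
  P = {0,1,4}:  v_{0} + v_{1} + v_{4} = v_{2}  so sig = (3;(1))
  P = {0,1,6}:  v_{0} + v_{1} + v_{6} = v_{3}  so sig = (3;(1))
  P = {0,5,6}:  v_{0} + v_{5} + v_{6} = 2·v_{3}  so sig = (3;(2))

Hence PRS(X_Σ) =
[(2;()), (2;()), (2;(1)), (2;(1)), (2;(1,1)), (2;(1,2)), (3;(1)), (3;(1)), (3;(2))]


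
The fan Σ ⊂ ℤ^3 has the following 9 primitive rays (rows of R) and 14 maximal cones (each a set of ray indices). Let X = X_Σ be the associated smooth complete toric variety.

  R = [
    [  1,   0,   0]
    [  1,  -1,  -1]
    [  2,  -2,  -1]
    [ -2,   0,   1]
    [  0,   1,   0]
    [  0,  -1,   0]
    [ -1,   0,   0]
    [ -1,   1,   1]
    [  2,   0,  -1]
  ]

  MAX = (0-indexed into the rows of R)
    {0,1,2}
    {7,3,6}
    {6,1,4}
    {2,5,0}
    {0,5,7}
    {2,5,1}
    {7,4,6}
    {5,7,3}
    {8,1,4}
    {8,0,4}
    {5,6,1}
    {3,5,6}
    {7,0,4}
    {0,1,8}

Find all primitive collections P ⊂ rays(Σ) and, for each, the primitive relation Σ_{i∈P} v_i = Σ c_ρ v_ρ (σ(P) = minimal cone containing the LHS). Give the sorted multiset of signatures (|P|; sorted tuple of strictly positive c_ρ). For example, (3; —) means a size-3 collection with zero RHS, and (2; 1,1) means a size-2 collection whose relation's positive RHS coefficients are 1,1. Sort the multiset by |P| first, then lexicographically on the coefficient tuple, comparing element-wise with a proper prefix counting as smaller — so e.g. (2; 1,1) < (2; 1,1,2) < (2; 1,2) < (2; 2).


Minimal non-faces — 18 found among 9 rays, 14 max cones:

  P={0,6}:  v_{0} + v_{6} = 0  →  sig = (2; —)
  P={1,7}:  v_{1} + v_{7} = 0  →  sig = (2; —)
  P={3,8}:  v_{3} + v_{8} = 0  →  sig = (2; —)
  P={4,5}:  v_{4} + v_{5} = 0  →  sig = (2; —)
  P={0,3}:  v_{0} + v_{3} = v_{5} + v_{7}  →  sig = (2; 1,1)
  P={1,3}:  v_{1} + v_{3} = v_{5} + v_{6}  →  sig = (2; 1,1)
  P={2,4}:  v_{2} + v_{4} = v_{0} + v_{1}  →  sig = (2; 1,1)
  P={2,6}:  v_{2} + v_{6} = v_{1} + v_{5}  →  sig = (2; 1,1)
  P={2,7}:  v_{2} + v_{7} = v_{0} + v_{5}  →  sig = (2; 1,1)
  P={3,4}:  v_{3} + v_{4} = v_{6} + v_{7}  →  sig = (2; 1,1)
  P={5,8}:  v_{5} + v_{8} = v_{0} + v_{1}  →  sig = (2; 1,1)
  P={6,8}:  v_{6} + v_{8} = v_{1} + v_{4}  →  sig = (2; 1,1)
  P={7,8}:  v_{7} + v_{8} = v_{0} + v_{4}  →  sig = (2; 1,1)
  P={2,3}:  v_{2} + v_{3} = 2·v_{5}  →  sig = (2; 2)
  P={2,8}:  v_{2} + v_{8} = 2·v_{0} + 2·v_{1}  →  sig = (2; 2,2)
  P={0,1,4}:  v_{0} + v_{1} + v_{4} = v_{8}  →  sig = (3; 1)
  P={0,1,5}:  v_{0} + v_{1} + v_{5} = v_{2}  →  sig = (3; 1)
  P={5,6,7}:  v_{5} + v_{6} + v_{7} = v_{3}  →  sig = (3; 1)

Hence PRS(X_Σ) =
{ (2; —) ×4,  (2; 1,1) ×9,  (2; 2),  (2; 2,2),  (3; 1) ×3 }


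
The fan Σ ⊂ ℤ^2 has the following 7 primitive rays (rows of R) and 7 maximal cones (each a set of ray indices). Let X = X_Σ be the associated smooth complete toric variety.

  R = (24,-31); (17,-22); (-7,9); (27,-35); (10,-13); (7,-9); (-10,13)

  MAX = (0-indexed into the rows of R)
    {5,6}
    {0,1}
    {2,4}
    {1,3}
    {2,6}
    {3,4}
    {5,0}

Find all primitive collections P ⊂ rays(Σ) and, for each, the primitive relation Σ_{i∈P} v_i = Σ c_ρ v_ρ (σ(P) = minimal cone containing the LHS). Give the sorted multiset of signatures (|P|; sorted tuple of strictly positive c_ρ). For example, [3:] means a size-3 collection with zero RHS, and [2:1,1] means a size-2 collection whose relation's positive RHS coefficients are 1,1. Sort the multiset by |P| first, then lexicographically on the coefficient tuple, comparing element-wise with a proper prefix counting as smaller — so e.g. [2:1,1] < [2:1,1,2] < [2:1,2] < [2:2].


14 collections generate NE(X_Σ); each relation:

  • {2,5}:  v_{2} + v_{5} = 0  →  sig = [2:]
  • {4,6}:  v_{4} + v_{6} = 0  →  sig = [2:]
  • {0,2}:  v_{0} + v_{2} = v_{1}  →  sig = [2:1]
  • {1,2}:  v_{1} + v_{2} = v_{4}  →  sig = [2:1]
  • {1,4}:  v_{1} + v_{4} = v_{3}  →  sig = [2:1]
  • {1,5}:  v_{1} + v_{5} = v_{0}  →  sig = [2:1]
  • {1,6}:  v_{1} + v_{6} = v_{5}  →  sig = [2:1]
  • {3,6}:  v_{3} + v_{6} = v_{1}  →  sig = [2:1]
  • {4,5}:  v_{4} + v_{5} = v_{1}  →  sig = [2:1]
  • {0,4}:  v_{0} + v_{4} = 2·v_{1}  →  sig = [2:2]
  • {0,6}:  v_{0} + v_{6} = 2·v_{5}  →  sig = [2:2]
  • {2,3}:  v_{2} + v_{3} = 2·v_{4}  →  sig = [2:2]
  • {3,5}:  v_{3} + v_{5} = 2·v_{1}  →  sig = [2:2]
  • {0,3}:  v_{0} + v_{3} = 3·v_{1}  →  sig = [2:3]

Sorted signature multiset PRS(X):
[[2:], [2:], [2:1], [2:1], [2:1], [2:1], [2:1], [2:1], [2:1], [2:2], [2:2], [2:2], [2:2], [2:3]]


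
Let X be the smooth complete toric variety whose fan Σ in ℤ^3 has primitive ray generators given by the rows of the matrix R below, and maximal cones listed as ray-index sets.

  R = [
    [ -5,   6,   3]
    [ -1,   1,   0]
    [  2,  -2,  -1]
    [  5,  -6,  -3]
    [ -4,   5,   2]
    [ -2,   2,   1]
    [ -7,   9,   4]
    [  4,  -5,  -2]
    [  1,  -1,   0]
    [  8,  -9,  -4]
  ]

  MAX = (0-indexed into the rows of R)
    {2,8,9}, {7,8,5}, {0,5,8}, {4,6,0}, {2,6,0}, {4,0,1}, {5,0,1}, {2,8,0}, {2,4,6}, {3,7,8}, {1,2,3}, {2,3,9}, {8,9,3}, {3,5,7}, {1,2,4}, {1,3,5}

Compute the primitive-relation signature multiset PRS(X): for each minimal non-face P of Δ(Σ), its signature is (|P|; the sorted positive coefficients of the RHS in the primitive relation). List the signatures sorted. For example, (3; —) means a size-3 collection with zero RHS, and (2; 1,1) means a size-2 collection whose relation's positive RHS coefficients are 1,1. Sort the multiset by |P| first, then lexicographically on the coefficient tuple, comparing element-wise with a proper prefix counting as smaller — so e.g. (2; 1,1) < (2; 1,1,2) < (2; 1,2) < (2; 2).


Δ(Σ) — 10 vertices, 25 min non-faces:

  P = {0,3}:  v_{0} + v_{3} = 0  ⟹  sig = (2; —)
  P = {1,8}:  v_{1} + v_{8} = 0  ⟹  sig = (2; —)
  P = {2,5}:  v_{2} + v_{5} = 0  ⟹  sig = (2; —)
  P = {4,7}:  v_{4} + v_{7} = 0  ⟹  sig = (2; —)
  P = {0,7}:  v_{0} + v_{7} = v_{5} + v_{8}  ⟹  sig = (2; 1,1)
  P = {0,9}:  v_{0} + v_{9} = v_{2} + v_{8}  ⟹  sig = (2; 1,1)
  P = {1,7}:  v_{1} + v_{7} = v_{3} + v_{5}  ⟹  sig = (2; 1,1)
  P = {1,9}:  v_{1} + v_{9} = v_{2} + v_{3}  ⟹  sig = (2; 1,1)
  P = {2,7}:  v_{2} + v_{7} = v_{3} + v_{8}  ⟹  sig = (2; 1,1)
  P = {3,4}:  v_{3} + v_{4} = v_{1} + v_{2}  ⟹  sig = (2; 1,1)
  P = {3,6}:  v_{3} + v_{6} = v_{2} + v_{4}  ⟹  sig = (2; 1,1)
  P = {4,5}:  v_{4} + v_{5} = v_{0} + v_{1}  ⟹  sig = (2; 1,1)
  P = {4,8}:  v_{4} + v_{8} = v_{0} + v_{2}  ⟹  sig = (2; 1,1)
  P = {5,6}:  v_{5} + v_{6} = v_{0} + v_{4}  ⟹  sig = (2; 1,1)
  P = {5,9}:  v_{5} + v_{9} = v_{3} + v_{8}  ⟹  sig = (2; 1,1)
  P = {6,7}:  v_{6} + v_{7} = v_{0} + v_{2}  ⟹  sig = (2; 1,1)
  P = {6,9}:  v_{6} + v_{9} = v_{0} + 3·v_{2}  ⟹  sig = (2; 1,3)
  P = {1,6}:  v_{1} + v_{6} = 2·v_{4}  ⟹  sig = (2; 2)
  P = {4,9}:  v_{4} + v_{9} = 2·v_{2}  ⟹  sig = (2; 2)
  P = {6,8}:  v_{6} + v_{8} = 2·v_{0} + 2·v_{2}  ⟹  sig = (2; 2,2)
  P = {7,9}:  v_{7} + v_{9} = 2·v_{3} + 2·v_{8}  ⟹  sig = (2; 2,2)
  P = {0,1,2}:  v_{0} + v_{1} + v_{2} = v_{4}  ⟹  sig = (3; 1)
  P = {0,2,4}:  v_{0} + v_{2} + v_{4} = v_{6}  ⟹  sig = (3; 1)
  P = {2,3,8}:  v_{2} + v_{3} + v_{8} = v_{9}  ⟹  sig = (3; 1)
  P = {3,5,8}:  v_{3} + v_{5} + v_{8} = v_{7}  ⟹  sig = (3; 1)

Sorted signature multiset PRS(X):
{ (2; —) ×4,  (2; 1,1) ×12,  (2; 1,3),  (2; 2) ×2,  (2; 2,2) ×2,  (3; 1) ×4 }


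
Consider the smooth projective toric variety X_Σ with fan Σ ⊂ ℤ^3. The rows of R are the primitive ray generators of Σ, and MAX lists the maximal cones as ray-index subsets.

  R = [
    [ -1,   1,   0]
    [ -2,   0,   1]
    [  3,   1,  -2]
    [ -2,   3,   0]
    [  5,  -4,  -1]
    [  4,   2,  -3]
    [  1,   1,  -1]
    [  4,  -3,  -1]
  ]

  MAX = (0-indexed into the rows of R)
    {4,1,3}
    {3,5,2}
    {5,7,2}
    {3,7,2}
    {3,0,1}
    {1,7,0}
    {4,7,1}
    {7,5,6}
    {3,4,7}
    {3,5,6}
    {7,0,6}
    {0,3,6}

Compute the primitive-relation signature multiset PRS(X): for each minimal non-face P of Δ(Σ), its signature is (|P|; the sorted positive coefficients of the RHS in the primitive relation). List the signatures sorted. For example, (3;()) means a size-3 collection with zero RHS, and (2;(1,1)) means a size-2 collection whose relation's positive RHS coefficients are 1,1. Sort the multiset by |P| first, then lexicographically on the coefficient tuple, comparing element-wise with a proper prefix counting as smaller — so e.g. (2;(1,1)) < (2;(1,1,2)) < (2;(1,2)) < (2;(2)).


Minimal non-faces — 14 found among 8 rays, 12 max cones:

  • {0,4}:  v_{0} + v_{4} = v_{7}  ⇒ sig = (2;(1))
  • {1,2}:  v_{1} + v_{2} = v_{6}  ⇒ sig = (2;(1))
  • {1,6}:  v_{1} + v_{6} = v_{0}  ⇒ sig = (2;(1))
  • {2,6}:  v_{2} + v_{6} = v_{5}  ⇒ sig = (2;(1))
  • {4,5}:  v_{4} + v_{5} = v_{2} + v_{3} + 2·v_{7}  ⇒ sig = (2;(1,1,2))
  • {4,6}:  v_{4} + v_{6} = v_{3} + 2·v_{7}  ⇒ sig = (2;(1,2))
  • {0,2}:  v_{0} + v_{2} = 2·v_{6}  ⇒ sig = (2;(2))
  • {1,5}:  v_{1} + v_{5} = 2·v_{6}  ⇒ sig = (2;(2))
  • {2,4}:  v_{2} + v_{4} = 2·v_{3} + 3·v_{7}  ⇒ sig = (2;(2,3))
  • {0,5}:  v_{0} + v_{5} = 3·v_{6}  ⇒ sig = (2;(3))
  • {1,3,7}:  v_{1} + v_{3} + v_{7} = 0  ⇒ sig = (3;())
  • {0,3,7}:  v_{0} + v_{3} + v_{7} = v_{6}  ⇒ sig = (3;(1))
  • {3,6,7}:  v_{3} + v_{6} + v_{7} = v_{2}  ⇒ sig = (3;(1))
  • {3,5,7}:  v_{3} + v_{5} + v_{7} = 2·v_{2}  ⇒ sig = (3;(2))

Signatures (|P|; sorted positive RHS coefficients), sorted:
    (2;(1))
    (2;(1))
    (2;(1))
    (2;(1))
    (2;(1,1,2))
    (2;(1,2))
    (2;(2))
    (2;(2))
    (2;(2,3))
    (2;(3))
    (3;())
    (3;(1))
    (3;(1))
    (3;(2))


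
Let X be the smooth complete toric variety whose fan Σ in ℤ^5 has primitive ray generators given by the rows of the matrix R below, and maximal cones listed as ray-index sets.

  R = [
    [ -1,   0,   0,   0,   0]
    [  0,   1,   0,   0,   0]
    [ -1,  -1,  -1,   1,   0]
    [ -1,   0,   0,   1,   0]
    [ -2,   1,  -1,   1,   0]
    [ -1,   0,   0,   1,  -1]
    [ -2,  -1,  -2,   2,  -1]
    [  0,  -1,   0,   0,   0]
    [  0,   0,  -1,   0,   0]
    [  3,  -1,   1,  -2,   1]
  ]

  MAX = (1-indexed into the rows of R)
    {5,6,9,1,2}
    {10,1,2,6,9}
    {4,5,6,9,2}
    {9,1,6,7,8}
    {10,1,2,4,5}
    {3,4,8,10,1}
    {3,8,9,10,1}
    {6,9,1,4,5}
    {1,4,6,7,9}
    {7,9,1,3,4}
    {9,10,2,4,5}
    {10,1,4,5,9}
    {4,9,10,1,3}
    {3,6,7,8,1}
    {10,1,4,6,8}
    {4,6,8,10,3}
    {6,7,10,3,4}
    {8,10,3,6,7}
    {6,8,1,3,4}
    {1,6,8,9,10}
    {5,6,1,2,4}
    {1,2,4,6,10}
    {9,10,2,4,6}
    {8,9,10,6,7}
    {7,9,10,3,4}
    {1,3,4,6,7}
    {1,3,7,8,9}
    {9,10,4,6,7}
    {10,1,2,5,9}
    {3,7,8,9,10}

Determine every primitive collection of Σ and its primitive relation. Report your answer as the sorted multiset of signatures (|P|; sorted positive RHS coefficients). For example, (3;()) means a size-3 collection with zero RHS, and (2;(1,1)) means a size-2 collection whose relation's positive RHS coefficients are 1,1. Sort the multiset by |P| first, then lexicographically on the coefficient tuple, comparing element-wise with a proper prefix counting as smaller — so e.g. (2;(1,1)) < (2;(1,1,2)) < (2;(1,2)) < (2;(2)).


14 collections generate NE(X_Σ); each relation:

  • {2,8}:  v_{2} + v_{8} = 0  ⇒ sig = (2;())
  • {2,3}:  v_{2} + v_{3} = v_{4} + v_{9}  ⇒ sig = (2;(1,1))
  • {5,8}:  v_{5} + v_{8} = v_{1} + v_{4} + v_{9}  ⇒ sig = (2;(1,1,1))
  • {2,7}:  v_{2} + v_{7} = v_{4} + v_{6} + 2·v_{9}  ⇒ sig = (2;(1,1,2))
  • {5,7}:  v_{5} + v_{7} = v_{1} + 2·v_{4} + v_{6} + 3·v_{9}  ⇒ sig = (2;(1,1,2,3))
  • {3,5}:  v_{3} + v_{5} = v_{1} + 2·v_{4} + 2·v_{9}  ⇒ sig = (2;(1,2,2))
  • {5,6,10}:  v_{5} + v_{6} + v_{10} = 0  ⇒ sig = (3;())
  • {3,6,9}:  v_{3} + v_{6} + v_{9} = v_{7}  ⇒ sig = (3;(1))
  • {4,8,9}:  v_{4} + v_{8} + v_{9} = v_{3}  ⇒ sig = (3;(1))
  • {1,7,10}:  v_{1} + v_{7} + v_{10} = 2·v_{8} + v_{9}  ⇒ sig = (3;(1,2))
  • {4,7,8}:  v_{4} + v_{7} + v_{8} = 2·v_{3} + v_{6}  ⇒ sig = (3;(1,2))
  • {1,2,4,9}:  v_{1} + v_{2} + v_{4} + v_{9} = v_{5}  ⇒ sig = (4;(1))
  • {1,3,6,10}:  v_{1} + v_{3} + v_{6} + v_{10} = 2·v_{8}  ⇒ sig = (4;(2))
  • {1,4,6,9,10}:  v_{1} + v_{4} + v_{6} + v_{9} + v_{10} = v_{8}  ⇒ sig = (5;(1))

so the primitive-relation signature multiset is
    |P|=2: 6 collections, coeffs (), (1,1), (1,1,1), (1,1,2), (1,1,2,3), (1,2,2)
    |P|=3: 5 collections, coeffs (), (1), (1), (1,2), (1,2)
    |P|=4: 2 collections, coeffs (1), (2)
    |P|=5: 1 collection, coeffs (1)
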